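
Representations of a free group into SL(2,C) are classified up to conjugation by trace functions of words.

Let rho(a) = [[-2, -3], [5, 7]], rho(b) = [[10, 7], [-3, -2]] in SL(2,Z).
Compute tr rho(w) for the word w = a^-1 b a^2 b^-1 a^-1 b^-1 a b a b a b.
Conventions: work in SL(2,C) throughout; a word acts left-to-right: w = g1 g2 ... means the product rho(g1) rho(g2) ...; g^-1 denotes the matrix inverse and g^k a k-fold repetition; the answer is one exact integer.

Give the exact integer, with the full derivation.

29481215

rho(a^-1) = [[7, 3], [-5, -2]]
... * rho(b) = [[10, 7], [-3, -2]]  ->  [[61, 43], [-44, -31]]
... * rho(a) = [[-2, -3], [5, 7]]  ->  [[93, 118], [-67, -85]]
... * rho(a) = [[-2, -3], [5, 7]]  ->  [[404, 547], [-291, -394]]
... * rho(b^-1) = [[-2, -7], [3, 10]]  ->  [[833, 2642], [-600, -1903]]
... * rho(a^-1) = [[7, 3], [-5, -2]]  ->  [[-7379, -2785], [5315, 2006]]
... * rho(b^-1) = [[-2, -7], [3, 10]]  ->  [[6403, 23803], [-4612, -17145]]
... * rho(a) = [[-2, -3], [5, 7]]  ->  [[106209, 147412], [-76501, -106179]]
... * rho(b) = [[10, 7], [-3, -2]]  ->  [[619854, 448639], [-446473, -323149]]
... * rho(a) = [[-2, -3], [5, 7]]  ->  [[1003487, 1280911], [-722799, -922624]]
... * rho(b) = [[10, 7], [-3, -2]]  ->  [[6192137, 4462587], [-4460118, -3214345]]
... * rho(a) = [[-2, -3], [5, 7]]  ->  [[9928661, 12661698], [-7151489, -9120061]]
... * rho(b) = [[10, 7], [-3, -2]]  ->  [[61301516, 44177231], [-44154707, -31820301]]
tr = 61301516 + -31820301 = 29481215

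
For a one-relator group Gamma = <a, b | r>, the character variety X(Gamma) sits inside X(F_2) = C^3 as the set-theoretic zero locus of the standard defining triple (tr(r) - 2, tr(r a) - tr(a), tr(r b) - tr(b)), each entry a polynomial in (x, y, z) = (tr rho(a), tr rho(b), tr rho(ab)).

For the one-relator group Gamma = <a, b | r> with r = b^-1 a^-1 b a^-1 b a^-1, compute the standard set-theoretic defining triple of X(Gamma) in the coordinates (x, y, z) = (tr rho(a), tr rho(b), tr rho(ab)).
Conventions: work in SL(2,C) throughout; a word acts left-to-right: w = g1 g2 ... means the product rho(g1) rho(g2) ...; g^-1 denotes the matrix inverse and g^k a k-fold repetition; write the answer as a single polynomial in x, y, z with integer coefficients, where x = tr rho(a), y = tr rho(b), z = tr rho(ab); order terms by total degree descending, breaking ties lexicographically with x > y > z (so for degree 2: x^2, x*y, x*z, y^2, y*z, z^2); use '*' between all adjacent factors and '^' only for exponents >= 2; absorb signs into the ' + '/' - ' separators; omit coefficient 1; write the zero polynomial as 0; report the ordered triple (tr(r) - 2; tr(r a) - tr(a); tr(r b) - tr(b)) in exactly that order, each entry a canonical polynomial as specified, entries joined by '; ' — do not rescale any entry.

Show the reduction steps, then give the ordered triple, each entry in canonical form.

tr(b a^-1) = tr(b) tr(a) - tr(b a) = x*y - z
tr(a^2 b) = tr(a) tr(b a) - tr(b) = x*z - y
tr(a^2) = tr(a) tr(a) - tr(1) = x^2 - 2
tr(a b^2 a) = tr(b) tr(a^2 b) - tr(a^2) = x*y*z - x^2 - y^2 + 2
tr(a b a b) = tr(b a) tr(b a) - tr(1)   [split at repeated b] = z^2 - 2
reduce: tr(a b^2 a b) = tr(b) tr(a b a b) - tr(a b a) = y*z^2 - x*z - y
tr(b^-1 a b^2 a) = tr(a b^2 a) tr(b) - tr(a b^2 a b) = x*y^2*z - x^2*y - y^3 - y*z^2 + x*z + 3*y
tr(b^2 a^-1 b^-1 a) = tr(b^-1 a b^2) tr(a) - tr(b^-1 a b^2 a) = -x*y^2*z + x^2*y + y^3 + y*z^2 - 3*y
so tr(b a^-1 b^-1 a^-1 b) = tr(b^2 a^-1 b^-1) tr(a) - tr(b^2 a^-1 b^-1 a) = x*y^2*z - y^3 - y*z^2 - x*z + 3*y
tr(b a b) = tr(b) tr(a b) - tr(a) = y*z - x
reduce: tr(a b a b a) = tr(a) tr(b a b a) - tr(b a b) = x*z^2 - y*z - x
tr(a b a b a b) = tr(a b a b) tr(a b) - tr(b a)   [split at repeated a] = z^3 - 3*z
tr(b^-1 a b a b a) = tr(a b a b a) tr(b) - tr(a b a b a b) = x*y*z^2 - y^2*z - z^3 - x*y + 3*z
tr(b a b a^-1 b^-1 a) = tr(b^-1 a b a b) tr(a) - tr(b^-1 a b a b a) = -x*y*z^2 + x^2*z + y^2*z + z^3 - 3*z
tr(b a^-1 b^-1 a^-1 b a) = tr(b a b a^-1 b^-1) tr(a) - tr(b a b a^-1 b^-1 a) = x*y*z^2 - x^2*z - y^2*z - z^3 + x*y + 3*z
tr(b^-1 a^-1 b a^-1 b a^-1) = tr(b a^-1 b^-1 a^-1 b) tr(a) - tr(b a^-1 b^-1 a^-1 b a) = x^2*y^2*z - x*y^3 - 2*x*y*z^2 + y^2*z + z^3 + 2*x*y - 3*z
reduce: tr(a^-1 b a^-1) = tr(a^-1 b) tr(a) - tr(a^-1 b a) = x^2*y - x*z - y
tr(b^2) = tr(b) tr(b) - tr(1) = y^2 - 2
so tr(b a^-1 b) = tr(b^2) tr(a) - tr(b^2 a) = x*y^2 - y*z - x
tr(b a^-1 b a) = tr(b a b) tr(a) - tr(b a b a) = x*y*z - x^2 - z^2 + 2
tr(b a^-1 b a^-1) = tr(b a^-1 b) tr(a) - tr(b a^-1 b a) = x^2*y^2 - 2*x*y*z + z^2 - 2
reduce: tr(a^-1 b a^-1 b a^-1) = tr(b a^-1 b a^-1) tr(a) - tr(b a^-1 b) = x^3*y^2 - 2*x^2*y*z - x*y^2 + x*z^2 + y*z - x
assemble the triple (tr(r) - 2; tr(r a) - x; tr(r b) - y)

x^2*y^2*z - x*y^3 - 2*x*y*z^2 + y^2*z + z^3 + 2*x*y - 3*z - 2; x^2*y - x*z - x - y; x^3*y^2 - 2*x^2*y*z - x*y^2 + x*z^2 + y*z - x - y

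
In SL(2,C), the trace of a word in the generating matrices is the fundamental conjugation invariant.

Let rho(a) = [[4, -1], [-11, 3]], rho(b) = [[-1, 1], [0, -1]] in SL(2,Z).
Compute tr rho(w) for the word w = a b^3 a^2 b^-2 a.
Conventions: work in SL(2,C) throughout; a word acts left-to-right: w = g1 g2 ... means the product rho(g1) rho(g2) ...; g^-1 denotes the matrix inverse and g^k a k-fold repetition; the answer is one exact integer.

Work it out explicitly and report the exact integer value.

rho(a) = [[4, -1], [-11, 3]]
... * rho(b) = [[-1, 1], [0, -1]]  ->  [[-4, 5], [11, -14]]
... * rho(b) = [[-1, 1], [0, -1]]  ->  [[4, -9], [-11, 25]]
... * rho(b) = [[-1, 1], [0, -1]]  ->  [[-4, 13], [11, -36]]
... * rho(a) = [[4, -1], [-11, 3]]  ->  [[-159, 43], [440, -119]]
... * rho(a) = [[4, -1], [-11, 3]]  ->  [[-1109, 288], [3069, -797]]
... * rho(b^-1) = [[-1, -1], [0, -1]]  ->  [[1109, 821], [-3069, -2272]]
... * rho(b^-1) = [[-1, -1], [0, -1]]  ->  [[-1109, -1930], [3069, 5341]]
... * rho(a) = [[4, -1], [-11, 3]]  ->  [[16794, -4681], [-46475, 12954]]
tr = 16794 + 12954 = 29748

29748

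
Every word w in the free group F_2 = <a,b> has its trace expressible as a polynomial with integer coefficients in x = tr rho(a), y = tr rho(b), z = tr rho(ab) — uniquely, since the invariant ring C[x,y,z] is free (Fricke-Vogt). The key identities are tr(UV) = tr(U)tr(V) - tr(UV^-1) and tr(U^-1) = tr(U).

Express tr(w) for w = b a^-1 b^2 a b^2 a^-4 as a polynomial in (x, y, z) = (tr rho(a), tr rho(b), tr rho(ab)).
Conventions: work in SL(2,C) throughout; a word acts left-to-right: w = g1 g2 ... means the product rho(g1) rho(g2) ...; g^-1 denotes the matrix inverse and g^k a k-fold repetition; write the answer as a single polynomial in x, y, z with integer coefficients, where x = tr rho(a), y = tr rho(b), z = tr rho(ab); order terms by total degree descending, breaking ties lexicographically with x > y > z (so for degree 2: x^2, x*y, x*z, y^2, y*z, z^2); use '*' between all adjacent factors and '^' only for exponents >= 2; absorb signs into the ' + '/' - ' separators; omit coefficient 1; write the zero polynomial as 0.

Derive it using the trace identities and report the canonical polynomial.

next, trace(b a b) = trace(b)*trace(a b) - trace(a) = y*z - x
and trace(b^2 a b) = trace(b)*trace(b a b) - trace(b a) = y^2*z - x*y - z
trace(b^3 a b) = trace(b)*trace(b^2 a b) - trace(b^2 a) = y^3*z - x*y^2 - 2*y*z + x
trace(b^3 a b^2) = trace(b)*trace(b^3 a b) - trace(b^3 a) = y^4*z - x*y^3 - 3*y^2*z + 2*x*y + z
next, trace(a b a b) = trace(a b)*trace(a b) - trace(1) = z^2 - 2
trace(a b a) = trace(a)*trace(b a) - trace(b) = x*z - y
trace(a b^2 a b) = trace(b)*trace(a b a b) - trace(a b a) = y*z^2 - x*z - y
and trace(a^2) = trace(a)*trace(a) - trace(1) = x^2 - 2
and trace(a b^2 a) = trace(b)*trace(a^2 b) - trace(a^2) = x*y*z - x^2 - y^2 + 2
trace(a b^2 a b^2) = trace(b)*trace(a b^2 a b) - trace(a b^2 a) = y^2*z^2 - 2*x*y*z + x^2 - 2
trace(b^3 a b^2 a) = trace(b)*trace(a b^2 a b^2) - trace(a b^2 a b) = y^3*z^2 - 2*x*y^2*z + x^2*y - y*z^2 + x*z - y
trace(b^2 a b^2 a^-1 b) = trace(b^3 a b^2)*trace(a) - trace(b^3 a b^2 a) = x*y^4*z - x^2*y^3 - y^3*z^2 - x*y^2*z + x^2*y + y*z^2 + y
trace(a b a b a b) = trace(a b)*trace(a b a b) - trace(a^-1 b^-1) = z^3 - 3*z
trace(a b a b a) = trace(a)*trace(b a b a) - trace(b a b) = x*z^2 - y*z - x
next, trace(a b^2 a b a b) = trace(b)*trace(a b a b a b) - trace(a b a b a) = y*z^3 - x*z^2 - 2*y*z + x
next, trace(a b a^2) = trace(a)*trace(b a^2) - trace(b a) = x^2*z - x*y - z
and trace(a b^2 a b a) = trace(b)*trace(a b a^2 b) - trace(a b a^2) = x*y*z^2 - x^2*z - y^2*z + z
trace(b a b^2 a b^2 a) = trace(b)*trace(a b^2 a b a b) - trace(a b^2 a b a) = y^2*z^3 - 2*x*y*z^2 + x^2*z - y^2*z + x*y - z
and trace(b^2 a b^2 a^-1 b a) = trace(b a b^2 a b^2)*trace(a) - trace(b a b^2 a b^2 a) = x*y^3*z^2 - 2*x^2*y^2*z - y^2*z^3 + x^3*y + x*y*z^2 + y^2*z - 2*x*y + z
trace(b a^-1 b^2 a b^2 a^-1) = trace(b^2 a b^2 a^-1 b)*trace(a) - trace(b^2 a b^2 a^-1 b a) = x^2*y^4*z - x^3*y^3 - 2*x*y^3*z^2 + x^2*y^2*z + y^2*z^3 - y^2*z + 3*x*y - z
and trace(b a^-1 b^2 a b^2) = trace(b^2 a b^3)*trace(a) - trace(b^2 a b^3 a) = x*y^4*z - x^2*y^3 - y^3*z^2 - x*y^2*z + x^2*y + y*z^2 + y
trace(a^-1 b a^-1 b^2 a b^2 a^-1) = trace(b a^-1 b^2 a b^2 a^-1)*trace(a) - trace(b a^-1 b^2 a b^2) = x^3*y^4*z - x^4*y^3 - 2*x^2*y^3*z^2 + x^3*y^2*z - x*y^4*z + x*y^2*z^3 + x^2*y^3 + y^3*z^2 + 2*x^2*y - y*z^2 - x*z - y
trace(a^-2 b a^-1 b^2 a b^2 a^-1) = trace(a^-1 b a^-1 b^2 a b^2 a^-1)*trace(a) - trace(a^-1 b a^-1 b^2 a b^2) = x^4*y^4*z - x^5*y^3 - 2*x^3*y^3*z^2 + x^4*y^2*z - 2*x^2*y^4*z + x^2*y^2*z^3 + 2*x^3*y^3 + 3*x*y^3*z^2 - x^2*y^2*z - y^2*z^3 + 2*x^3*y - x*y*z^2 - x^2*z + y^2*z - 4*x*y + z
trace(b a^-1 b^2 a b^2 a^-4) = trace(a^-2 b a^-1 b^2 a b^2 a^-1)*trace(a) - trace(a^-2 b a^-1 b^2 a b^2) = x^5*y^4*z - x^6*y^3 - 2*x^4*y^3*z^2 + x^5*y^2*z - 3*x^3*y^4*z + x^3*y^2*z^3 + 3*x^4*y^3 + 5*x^2*y^3*z^2 - 2*x^3*y^2*z + x*y^4*z - 2*x*y^2*z^3 + 2*x^4*y - x^2*y^3 - x^2*y*z^2 - y^3*z^2 - x^3*z + x*y^2*z - 6*x^2*y + y*z^2 + 2*x*z + y

x^5*y^4*z - x^6*y^3 - 2*x^4*y^3*z^2 + x^5*y^2*z - 3*x^3*y^4*z + x^3*y^2*z^3 + 3*x^4*y^3 + 5*x^2*y^3*z^2 - 2*x^3*y^2*z + x*y^4*z - 2*x*y^2*z^3 + 2*x^4*y - x^2*y^3 - x^2*y*z^2 - y^3*z^2 - x^3*z + x*y^2*z - 6*x^2*y + y*z^2 + 2*x*z + y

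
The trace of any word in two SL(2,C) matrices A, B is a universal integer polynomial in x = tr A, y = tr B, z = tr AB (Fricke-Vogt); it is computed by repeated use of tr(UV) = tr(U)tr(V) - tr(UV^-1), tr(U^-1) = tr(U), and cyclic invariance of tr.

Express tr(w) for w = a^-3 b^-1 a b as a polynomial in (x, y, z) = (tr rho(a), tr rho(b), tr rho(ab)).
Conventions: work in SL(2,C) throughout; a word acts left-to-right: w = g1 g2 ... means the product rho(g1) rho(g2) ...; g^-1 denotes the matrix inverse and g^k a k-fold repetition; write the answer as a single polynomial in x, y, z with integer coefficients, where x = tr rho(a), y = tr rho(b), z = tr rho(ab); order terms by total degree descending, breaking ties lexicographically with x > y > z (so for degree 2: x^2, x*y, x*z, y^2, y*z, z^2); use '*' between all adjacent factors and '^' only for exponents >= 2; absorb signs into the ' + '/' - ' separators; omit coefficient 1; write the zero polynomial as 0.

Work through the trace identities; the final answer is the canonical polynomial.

-x^3*y*z + x^4 + x^2*y^2 + x^2*z^2 + x*y*z - 4*x^2 - y^2 - z^2 + 2

tr(b a^-1) = tr(b) tr(a) - tr(b a)   [inverse elimination on a] = x*y - z
tr(b a b) = tr(b) tr(a b) - tr(a)   [square of b] = y*z - x
tr(b a b a) = tr(b a) tr(b a) - tr(1)   [split at a repeated b] = z^2 - 2
tr(a^-1 b a b) = tr(b a b) tr(a) - tr(b a b a)   [inverse elimination on a] = x*y*z - x^2 - z^2 + 2
tr(a b a^-2 b) = tr(a^-1 b a b) tr(a) - tr(a^-1 b a b a)   [inverse elimination on a] = x^2*y*z - x^3 - x*z^2 - y*z + 3*x
tr(a^-2 b^-1 a b) = tr(a b a^-2) tr(b) - tr(a b a^-2 b)   [inverse elimination on b] = -x^2*y*z + x^3 + x*y^2 + x*z^2 - 3*x
tr(a b a) = tr(a) tr(b a) - tr(b)   [square of a] = x*z - y
tr(b^-1 a b a) = tr(a b a) tr(b) - tr(a b a b)   [inverse elimination on b] = x*y*z - y^2 - z^2 + 2
tr(a^-1 b^-1 a b) = tr(b^-1 a b) tr(a) - tr(b^-1 a b a)   [inverse elimination on a] = -x*y*z + x^2 + y^2 + z^2 - 2
tr(a^-3 b^-1 a b) = tr(a^-2 b^-1 a b) tr(a) - tr(a^-2 b^-1 a b a)   [inverse elimination on a] = -x^3*y*z + x^4 + x^2*y^2 + x^2*z^2 + x*y*z - 4*x^2 - y^2 - z^2 + 2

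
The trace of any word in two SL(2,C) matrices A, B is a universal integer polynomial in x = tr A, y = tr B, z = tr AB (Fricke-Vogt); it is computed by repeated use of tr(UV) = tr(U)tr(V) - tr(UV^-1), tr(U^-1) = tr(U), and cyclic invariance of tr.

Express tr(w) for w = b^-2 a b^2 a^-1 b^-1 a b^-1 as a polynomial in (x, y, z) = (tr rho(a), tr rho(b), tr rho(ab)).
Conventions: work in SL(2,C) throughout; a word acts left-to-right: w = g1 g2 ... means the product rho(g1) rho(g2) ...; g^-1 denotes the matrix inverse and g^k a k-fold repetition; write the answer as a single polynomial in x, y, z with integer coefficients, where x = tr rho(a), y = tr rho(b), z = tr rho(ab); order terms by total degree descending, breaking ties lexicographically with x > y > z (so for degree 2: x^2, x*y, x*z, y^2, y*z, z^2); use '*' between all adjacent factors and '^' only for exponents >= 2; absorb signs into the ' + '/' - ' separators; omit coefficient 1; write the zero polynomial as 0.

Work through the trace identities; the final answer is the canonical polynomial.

-x^2*y^5*z + x^3*y^4 + x*y^6 + 2*x*y^4*z^2 + x^2*y^3*z - y^5*z - y^3*z^3 - 2*x^3*y^2 - 6*x*y^4 - 3*x*y^2*z^2 + x^2*y*z + 5*y^3*z + y*z^3 + 9*x*y^2 - 5*y*z - x

tr(a b a) = tr(a)*tr(b a) - tr(b) = x*z - y
tr(a b a b) = tr(a b)*tr(a b) - tr(1)   [split at repeated a] = z^2 - 2
tr(a b^-1 a b) = tr(a b a)*tr(b) - tr(a b a b) = x*y*z - y^2 - z^2 + 2
tr(b^2 a) = tr(b)*tr(a b) - tr(a) = y*z - x
tr(b^2) = tr(b)*tr(b) - tr(1) = y^2 - 2
tr(a b^2 a) = tr(a)*tr(b^2 a) - tr(b^2) = x*y*z - x^2 - y^2 + 2
tr(a^2 b^2 a) = tr(a)*tr(a b^2 a) - tr(a b^2) = x^2*y*z - x^3 - x*y^2 - y*z + 3*x
tr(a b a^2 b) = tr(a)*tr(b a b a) - tr(b a b) = x*z^2 - y*z - x
tr(a b a^2) = tr(a)*tr(a b a) - tr(a b) = x^2*z - x*y - z
tr(a^2 b^2 a b) = tr(b)*tr(a b a^2 b) - tr(a b a^2) = x*y*z^2 - x^2*z - y^2*z + z
tr(a b^2 a b^-1 a) = tr(a^2 b^2 a)*tr(b) - tr(a^2 b^2 a b) = x^2*y^2*z - x^3*y - x*y^3 - x*y*z^2 + x^2*z + 3*x*y - z
tr(b a b^2 a) = tr(b)*tr(a b a b) - tr(a b a) = y*z^2 - x*z - y
tr(b a b^2) = tr(b)*tr(a b^2) - tr(a b) = y^2*z - x*y - z
tr(a b a b^2 a) = tr(a)*tr(b a b^2 a) - tr(b a b^2) = x*y*z^2 - x^2*z - y^2*z + z
tr(a b a b a b) = tr(b a)*tr(b a b a) - tr(b^-1 a^-1)   [split at repeated b] = z^3 - 3*z
tr(a b a b^2 a b) = tr(b)*tr(a b a b a b) - tr(a b a b a) = y*z^3 - x*z^2 - 2*y*z + x
tr(a b^2 a b^-1 a b) = tr(a b a b^2 a)*tr(b) - tr(a b a b^2 a b) = x*y^2*z^2 - x^2*y*z - y^3*z - y*z^3 + x*z^2 + 3*y*z - x
tr(b^-1 a b^-1 a b^2 a) = tr(a b^2 a b^-1 a)*tr(b) - tr(a b^2 a b^-1 a b) = x^2*y^3*z - x^3*y^2 - x*y^4 - 2*x*y^2*z^2 + 2*x^2*y*z + y^3*z + y*z^3 + 3*x*y^2 - x*z^2 - 4*y*z + x
tr(b^-1 a b^2 a^-1 b^-1 a) = tr(b^-1 a b^-1 a b^2)*tr(a) - tr(b^-1 a b^-1 a b^2 a) = -x^2*y^3*z + x^3*y^2 + x*y^4 + 2*x*y^2*z^2 - x^2*y*z - y^3*z - y*z^3 - 4*x*y^2 + 4*y*z + x
tr(a b^2 a^-1 b^-1 a) = tr(b^-1 a^2 b^2)*tr(a) - tr(b^-1 a^2 b^2 a) = -x^2*y^2*z + x^3*y + x*y^3 + x*y*z^2 - 4*x*y + z
tr(a b^2 a^-1 b^-1 a b^-2) = tr(b^-1 a b^2 a^-1 b^-1 a)*tr(b) - tr(b^-1 a b^2 a^-1 b^-1 a b) = -x^2*y^4*z + x^3*y^3 + x*y^5 + 2*x*y^3*z^2 - y^4*z - y^2*z^3 - x^3*y - 5*x*y^3 - x*y*z^2 + 4*y^2*z + 5*x*y - z
tr(b^-2 a b^2 a^-1 b^-1 a b^-1) = tr(a b^2 a^-1 b^-1 a b^-2)*tr(b) - tr(a b^2 a^-1 b^-1 a b^-1) = -x^2*y^5*z + x^3*y^4 + x*y^6 + 2*x*y^4*z^2 + x^2*y^3*z - y^5*z - y^3*z^3 - 2*x^3*y^2 - 6*x*y^4 - 3*x*y^2*z^2 + x^2*y*z + 5*y^3*z + y*z^3 + 9*x*y^2 - 5*y*z - x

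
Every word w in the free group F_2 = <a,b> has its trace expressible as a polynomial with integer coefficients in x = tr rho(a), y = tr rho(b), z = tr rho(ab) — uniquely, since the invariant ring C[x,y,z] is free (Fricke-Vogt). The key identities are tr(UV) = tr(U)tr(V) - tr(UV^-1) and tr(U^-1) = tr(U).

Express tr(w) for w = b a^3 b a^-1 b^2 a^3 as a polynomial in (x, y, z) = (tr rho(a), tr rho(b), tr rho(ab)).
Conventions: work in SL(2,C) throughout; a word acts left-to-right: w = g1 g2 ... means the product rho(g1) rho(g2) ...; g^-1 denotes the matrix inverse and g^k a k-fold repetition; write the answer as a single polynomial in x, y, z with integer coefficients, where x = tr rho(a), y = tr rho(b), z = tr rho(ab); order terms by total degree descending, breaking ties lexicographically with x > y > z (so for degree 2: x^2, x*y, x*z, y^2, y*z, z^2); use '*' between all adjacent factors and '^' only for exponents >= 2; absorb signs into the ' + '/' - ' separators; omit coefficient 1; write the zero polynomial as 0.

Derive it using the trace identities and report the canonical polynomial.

x^5*y^2*z^2 - x^6*y*z - 2*x^4*y^3*z - x^4*y*z^3 + x^5*y^2 + x^3*y^4 + 5*x^4*y*z + x^2*y^3*z + 2*x^2*y*z^3 - 4*x^3*y^2 - x^3*z^2 - x*y^2*z^2 - 4*x^2*y*z - y*z^3 + x*z^2 + 2*y*z + x

reduce: tr(a b a b) = tr(b a) * tr(b a) - tr(1) = z^2 - 2
tr(a b a) = tr(a) * tr(b a) - tr(b) = x*z - y
tr(b a b^2 a) = tr(b) * tr(a b a b) - tr(a b a) = y*z^2 - x*z - y
reduce: tr(a b^2) = tr(b) * tr(a b) - tr(a) = y*z - x
tr(b a b^2) = tr(b) * tr(a b^2) - tr(a b) = y^2*z - x*y - z
tr(b^2 a^2 b a) = tr(a) * tr(b a b^2 a) - tr(b a b^2) = x*y*z^2 - x^2*z - y^2*z + z
so tr(a^2) = tr(a) * tr(a) - tr(1) = x^2 - 2
so tr(b a^2 b) = tr(b) * tr(a^2 b) - tr(a^2) = x*y*z - x^2 - y^2 + 2
reduce: tr(b^2 a^2 b) = tr(b) * tr(b a^2 b) - tr(b a^2) = x*y^2*z - x^2*y - y^3 - x*z + 3*y
so tr(b a^2 b^2 a^2) = tr(a) * tr(b^2 a^2 b a) - tr(b^2 a^2 b) = x^2*y*z^2 - x^3*z - 2*x*y^2*z + x^2*y + y^3 + 2*x*z - 3*y
so tr(b a^2 b^2 a) = tr(a) * tr(b^2 a b a) - tr(b^2 a b) = x*y*z^2 - x^2*z - y^2*z + z
so tr(b^2 a^3 b a^2) = tr(a) * tr(b a^2 b^2 a^2) - tr(b a^2 b^2 a) = x^3*y*z^2 - x^4*z - 2*x^2*y^2*z + x^3*y + x*y^3 - x*y*z^2 + 3*x^2*z + y^2*z - 3*x*y - z
so tr(b^2 a^3 b a) = tr(a) * tr(b a b^2 a^2) - tr(b a b^2 a) = x^2*y*z^2 - x^3*z - x*y^2*z - y*z^2 + 2*x*z + y
reduce: tr(b a^3 b a^3 b) = tr(a) * tr(b^2 a^3 b a^2) - tr(b^2 a^3 b a) = x^4*y*z^2 - x^5*z - 2*x^3*y^2*z + x^4*y + x^2*y^3 - 2*x^2*y*z^2 + 4*x^3*z + 2*x*y^2*z - 3*x^2*y + y*z^2 - 3*x*z - y
tr(a b a b a) = tr(a) * tr(b a b a) - tr(b a b) = x*z^2 - y*z - x
so tr(b a^3 b a) = tr(a) * tr(a b a b a) - tr(a b a b) = x^2*z^2 - x*y*z - x^2 - z^2 + 2
reduce: tr(a^3 b) = tr(a) * tr(b a^2) - tr(b a) = x^2*z - x*y - z
tr(a^3) = tr(a) * tr(a^2) - tr(a) = x^3 - 3*x
reduce: tr(b a^3 b) = tr(b) * tr(a^3 b) - tr(a^3) = x^2*y*z - x^3 - x*y^2 - y*z + 3*x
tr(b a^3 b a^2) = tr(a) * tr(b a^3 b a) - tr(b a^3 b) = x^3*z^2 - 2*x^2*y*z + x*y^2 - x*z^2 + y*z - x
tr(b a^3 b a^3) = tr(a) * tr(b a^3 b a^2) - tr(b a^3 b a) = x^4*z^2 - 2*x^3*y*z + x^2*y^2 - 2*x^2*z^2 + 2*x*y*z + z^2 - 2
tr(b^2 a^3 b a^3 b) = tr(b) * tr(b a^3 b a^3 b) - tr(b a^3 b a^3) = x^4*y^2*z^2 - x^5*y*z - 2*x^3*y^3*z + x^4*y^2 - x^4*z^2 + x^2*y^4 - 2*x^2*y^2*z^2 + 6*x^3*y*z + 2*x*y^3*z - 4*x^2*y^2 + 2*x^2*z^2 + y^2*z^2 - 5*x*y*z - y^2 - z^2 + 2
tr(b a b a b a) = tr(b a b a) * tr(b a) - tr(a b) = z^3 - 3*z
reduce: tr(a^2 b a b a b) = tr(a) * tr(b a b a b a) - tr(b a b a b) = x*z^3 - y*z^2 - 2*x*z + y
reduce: tr(b a b^2 a^2 b a) = tr(b) * tr(a^2 b a b a b) - tr(a^2 b a b a) = x*y*z^3 - x^2*z^2 - y^2*z^2 - x*y*z + x^2 + y^2 + z^2 - 2
reduce: tr(b^2 a b^2 a) = tr(b) * tr(a b^2 a b) - tr(a b^2 a) = y^2*z^2 - 2*x*y*z + x^2 - 2
tr(b^2 a b^2) = tr(b) * tr(a b^3) - tr(a b^2) = y^3*z - x*y^2 - 2*y*z + x
reduce: tr(b a b^2 a^2 b) = tr(a) * tr(b^2 a b^2 a) - tr(b^2 a b^2) = x*y^2*z^2 - 2*x^2*y*z - y^3*z + x^3 + x*y^2 + 2*y*z - 3*x
so tr(a b a b^2 a^2 b a) = tr(a) * tr(b a b^2 a^2 b a) - tr(b a b^2 a^2 b) = x^2*y*z^3 - x^3*z^2 - 2*x*y^2*z^2 + x^2*y*z + y^3*z + x*z^2 - 2*y*z + x
so tr(b a^3 b a b^2 a^2) = tr(a) * tr(a b a b^2 a^2 b a) - tr(a b a b^2 a^2 b) = x^3*y*z^3 - x^4*z^2 - 2*x^2*y^2*z^2 + x^3*y*z + x*y^3*z - x*y*z^3 + 2*x^2*z^2 + y^2*z^2 - x*y*z - y^2 - z^2 + 2
tr(a b a^3 b a b) = tr(a) * tr(a b a b a b a) - tr(a b a b a b) = x^2*z^3 - x*y*z^2 - 2*x^2*z - z^3 + x*y + 3*z
so tr(b a^3 b a b^2 a) = tr(b) * tr(a b a^3 b a b) - tr(a b a^3 b a) = x^2*y*z^3 - x^3*z^2 - x*y^2*z^2 - y*z^3 + x*z^2 + 2*y*z + x
tr(b^2 a^3 b a^3 b a) = tr(a) * tr(b a^3 b a b^2 a^2) - tr(b a^3 b a b^2 a) = x^4*y*z^3 - x^5*z^2 - 2*x^3*y^2*z^2 + x^4*y*z + x^2*y^3*z - 2*x^2*y*z^3 + 3*x^3*z^2 + 2*x*y^2*z^2 - x^2*y*z + y*z^3 - x*y^2 - 2*x*z^2 - 2*y*z + x
tr(b a^3 b a^-1 b^2 a^3) = tr(b^2 a^3 b a^3 b) * tr(a) - tr(b^2 a^3 b a^3 b a) = x^5*y^2*z^2 - x^6*y*z - 2*x^4*y^3*z - x^4*y*z^3 + x^5*y^2 + x^3*y^4 + 5*x^4*y*z + x^2*y^3*z + 2*x^2*y*z^3 - 4*x^3*y^2 - x^3*z^2 - x*y^2*z^2 - 4*x^2*y*z - y*z^3 + x*z^2 + 2*y*z + x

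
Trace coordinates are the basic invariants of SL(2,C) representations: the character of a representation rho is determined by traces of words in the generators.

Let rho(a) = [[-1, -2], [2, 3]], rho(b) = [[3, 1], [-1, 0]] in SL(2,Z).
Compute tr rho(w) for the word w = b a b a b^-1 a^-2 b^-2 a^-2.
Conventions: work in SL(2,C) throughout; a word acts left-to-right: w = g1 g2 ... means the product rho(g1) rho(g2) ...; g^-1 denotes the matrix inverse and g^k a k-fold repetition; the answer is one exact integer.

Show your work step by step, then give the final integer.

-53

rho(b) = [[3, 1], [-1, 0]]
... * rho(a) = [[-1, -2], [2, 3]]  ->  [[-1, -3], [1, 2]]
... * rho(b) = [[3, 1], [-1, 0]]  ->  [[0, -1], [1, 1]]
... * rho(a) = [[-1, -2], [2, 3]]  ->  [[-2, -3], [1, 1]]
... * rho(b^-1) = [[0, -1], [1, 3]]  ->  [[-3, -7], [1, 2]]
... * rho(a^-1) = [[3, 2], [-2, -1]]  ->  [[5, 1], [-1, 0]]
... * rho(a^-1) = [[3, 2], [-2, -1]]  ->  [[13, 9], [-3, -2]]
... * rho(b^-1) = [[0, -1], [1, 3]]  ->  [[9, 14], [-2, -3]]
... * rho(b^-1) = [[0, -1], [1, 3]]  ->  [[14, 33], [-3, -7]]
... * rho(a^-1) = [[3, 2], [-2, -1]]  ->  [[-24, -5], [5, 1]]
... * rho(a^-1) = [[3, 2], [-2, -1]]  ->  [[-62, -43], [13, 9]]
tr = -62 + 9 = -53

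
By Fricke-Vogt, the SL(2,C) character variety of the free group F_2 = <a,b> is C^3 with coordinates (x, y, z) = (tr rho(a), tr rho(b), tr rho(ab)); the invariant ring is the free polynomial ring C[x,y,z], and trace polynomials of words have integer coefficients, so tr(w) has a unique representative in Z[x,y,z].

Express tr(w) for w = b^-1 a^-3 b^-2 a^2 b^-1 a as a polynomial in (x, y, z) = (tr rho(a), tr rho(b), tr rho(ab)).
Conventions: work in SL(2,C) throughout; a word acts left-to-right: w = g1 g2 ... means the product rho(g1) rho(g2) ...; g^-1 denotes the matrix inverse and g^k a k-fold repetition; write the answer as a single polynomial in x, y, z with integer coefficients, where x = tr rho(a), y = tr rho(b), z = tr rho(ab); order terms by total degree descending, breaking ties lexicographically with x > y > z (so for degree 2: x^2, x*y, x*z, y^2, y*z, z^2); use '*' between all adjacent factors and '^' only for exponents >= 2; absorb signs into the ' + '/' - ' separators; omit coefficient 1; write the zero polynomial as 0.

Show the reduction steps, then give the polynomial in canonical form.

x^5*y^3*z - x^6*y^2 - x^4*y^4 - 2*x^4*y^2*z^2 + x^5*y*z + x^3*y*z^3 + 5*x^4*y^2 + x^2*y^4 + 2*x^2*y^2*z^2 - 5*x^3*y*z - x*y*z^3 - 5*x^2*y^2 - y^2*z^2 + 3*x*y*z + x^2 + y^2 + z^2 - 2

tr(a^2) = tr(a) * tr(a) - tr(1) = x^2 - 2
tr(a^2 b) = tr(a) * tr(b a) - tr(b) = x*z - y
tr(a^2 b^-1) = tr(a^2) * tr(b) - tr(a^2 b) = x^2*y - x*z - y
tr(b^-1 a^2 b^-1) = tr(a^2 b^-1) * tr(b) - tr(a^2) = x^2*y^2 - x*y*z - x^2 - y^2 + 2
tr(a b a b) = tr(b a) * tr(b a) - tr(1) = z^2 - 2
tr(a b^-1 a b) = tr(a b a) * tr(b) - tr(a b a b) = x*y*z - y^2 - z^2 + 2
tr(b^2 a) = tr(b) * tr(a b) - tr(a) = y*z - x
tr(b^2) = tr(b) * tr(b) - tr(1) = y^2 - 2
tr(a b^2 a) = tr(a) * tr(b^2 a) - tr(b^2) = x*y*z - x^2 - y^2 + 2
tr(a b^2 a^2) = tr(a) * tr(a b^2 a) - tr(a b^2) = x^2*y*z - x^3 - x*y^2 - y*z + 3*x
tr(a^2 b a b) = tr(a) * tr(b a b a) - tr(b a b) = x*z^2 - y*z - x
tr(a^2 b a) = tr(a) * tr(b a^2) - tr(b a) = x^2*z - x*y - z
tr(a b^2 a^2 b) = tr(b) * tr(a^2 b a b) - tr(a^2 b a) = x*y*z^2 - x^2*z - y^2*z + z
tr(b a^2 b^-1 a b) = tr(a b^2 a^2) * tr(b) - tr(a b^2 a^2 b) = x^2*y^2*z - x^3*y - x*y^3 - x*y*z^2 + x^2*z + 3*x*y - z
tr(a b a b a^2) = tr(a) * tr(b a b a^2) - tr(b a b a) = x^2*z^2 - x*y*z - x^2 - z^2 + 2
tr(b a b a b a) = tr(b a b a) * tr(b a) - tr(a b) = z^3 - 3*z
tr(b a b a b) = tr(b) * tr(a b a b) - tr(a b a) = y*z^2 - x*z - y
tr(a b a b a^2 b) = tr(a) * tr(b a b a b a) - tr(b a b a b) = x*z^3 - y*z^2 - 2*x*z + y
tr(b a^2 b^-1 a b a) = tr(a b a b a^2) * tr(b) - tr(a b a b a^2 b) = x^2*y*z^2 - x*y^2*z - x*z^3 - x^2*y + 2*x*z + y
tr(a^2 b^-1 a b a^-1 b) = tr(b a^2 b^-1 a b) * tr(a) - tr(b a^2 b^-1 a b a) = x^3*y^2*z - x^4*y - x^2*y^3 - 2*x^2*y*z^2 + x^3*z + x*y^2*z + x*z^3 + 4*x^2*y - 3*x*z - y
tr(a^-1 b^-1 a^2 b^-1 a b) = tr(a^2 b^-1 a b a^-1) * tr(b) - tr(a^2 b^-1 a b a^-1 b) = -x^3*y^2*z + x^4*y + x^2*y^3 + 2*x^2*y*z^2 - x^3*z - x*z^3 - 4*x^2*y - y^3 - y*z^2 + 3*x*z + 3*y
tr(a^-1 b^-1 a^2 b^-1 a b^-1) = tr(a^-1 b^-1 a^2 b^-1 a) * tr(b) - tr(a^-1 b^-1 a^2 b^-1 a b) = x^3*y^2*z - x^4*y - 2*x^2*y*z^2 + x^3*z - x*y^2*z + x*z^3 + 3*x^2*y + y*z^2 - 3*x*z - y
tr(a^3) = tr(a) * tr(a^2) - tr(a) = x^3 - 3*x
tr(a^2 b^-1 a) = tr(a^3) * tr(b) - tr(a^3 b) = x^3*y - x^2*z - 2*x*y + z
tr(a^2 b^-1 a b) = tr(a b a^2) * tr(b) - tr(a b a^2 b) = x^2*y*z - x*y^2 - x*z^2 + x
tr(a^2 b^-1 a b^-1) = tr(a^2 b^-1 a) * tr(b) - tr(a^2 b^-1 a b) = x^3*y^2 - 2*x^2*y*z - x*y^2 + x*z^2 + y*z - x
tr(b^-1 a^2 b^-1 a b^-1) = tr(a^2 b^-1 a b^-1) * tr(b) - tr(a^2 b^-1 a) = x^3*y^3 - 2*x^2*y^2*z - x^3*y - x*y^3 + x*y*z^2 + x^2*z + y^2*z + x*y - z
tr(a^-1 b^-1 a^2 b^-1 a b^-1 a^-1) = tr(a^-1 b^-1 a^2 b^-1 a b^-1) * tr(a) - tr(a^-1 b^-1 a^2 b^-1 a b^-1 a) = x^4*y^2*z - x^5*y - x^3*y^3 - 2*x^3*y*z^2 + x^4*z + x^2*y^2*z + x^2*z^3 + 4*x^3*y + x*y^3 - 4*x^2*z - y^2*z - 2*x*y + z
tr(a^2 b^-1 a b^-1 a^-3 b^-1) = tr(a^-1 b^-1 a^2 b^-1 a b^-1 a^-1) * tr(a) - tr(a^-1 b^-1 a^2 b^-1 a b^-1) = x^5*y^2*z - x^6*y - x^4*y^3 - 2*x^4*y*z^2 + x^5*z + x^3*z^3 + 5*x^4*y + x^2*y^3 + 2*x^2*y*z^2 - 5*x^3*z - x*z^3 - 5*x^2*y - y*z^2 + 4*x*z + y
tr(b^-1 a) = tr(a) * tr(b) - tr(a b) = x*y - z
tr(b^-1 a b^-1) = tr(b^-1 a) * tr(b) - tr(b^-1 a b) = x*y^2 - y*z - x
tr(b^-1 a b^-1 a) = tr(a b^-1 a) * tr(b) - tr(a b^-1 a b) = x^2*y^2 - 2*x*y*z + z^2 - 2
tr(b^-1 a b^-1 a^-1) = tr(b^-1 a b^-1) * tr(a) - tr(b^-1 a b^-1 a) = x*y*z - x^2 - z^2 + 2
tr(b^-1 a^-3 b^-2 a^2 b^-1 a) = tr(a^2 b^-1 a b^-1 a^-3 b^-1) * tr(b) - tr(a^2 b^-1 a b^-1 a^-3) = x^5*y^3*z - x^6*y^2 - x^4*y^4 - 2*x^4*y^2*z^2 + x^5*y*z + x^3*y*z^3 + 5*x^4*y^2 + x^2*y^4 + 2*x^2*y^2*z^2 - 5*x^3*y*z - x*y*z^3 - 5*x^2*y^2 - y^2*z^2 + 3*x*y*z + x^2 + y^2 + z^2 - 2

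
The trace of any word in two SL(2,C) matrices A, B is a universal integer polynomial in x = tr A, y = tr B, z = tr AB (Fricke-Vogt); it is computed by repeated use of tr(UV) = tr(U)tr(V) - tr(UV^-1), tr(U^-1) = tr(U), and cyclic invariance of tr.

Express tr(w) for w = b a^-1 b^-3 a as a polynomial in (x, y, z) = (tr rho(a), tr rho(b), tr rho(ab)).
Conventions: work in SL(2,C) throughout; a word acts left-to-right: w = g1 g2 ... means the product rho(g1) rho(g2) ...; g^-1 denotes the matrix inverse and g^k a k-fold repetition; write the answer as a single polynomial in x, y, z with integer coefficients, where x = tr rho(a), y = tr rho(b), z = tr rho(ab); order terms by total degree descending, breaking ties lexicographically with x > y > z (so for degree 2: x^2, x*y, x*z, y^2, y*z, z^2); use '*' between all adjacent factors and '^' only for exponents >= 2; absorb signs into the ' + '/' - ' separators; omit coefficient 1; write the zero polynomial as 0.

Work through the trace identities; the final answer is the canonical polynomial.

-x*y^3*z + x^2*y^2 + y^4 + y^2*z^2 + x*y*z - x^2 - 4*y^2 - z^2 + 2

apply: tr(b a b) = tr(b)*tr(a b) - tr(a) = y*z - x
use: tr(b a b a) = tr(a b)*tr(a b) - tr(1)   [split at repeated a] = z^2 - 2
tr(a b a^-1 b) = tr(b a b)*tr(a) - tr(b a b a) = x*y*z - x^2 - z^2 + 2
tr(a b a^-1 b^-1) = tr(a b a^-1)*tr(b) - tr(a b a^-1 b) = -x*y*z + x^2 + y^2 + z^2 - 2
tr(b^-2 a b a^-1) = tr(a b a^-1 b^-1)*tr(b) - tr(a b a^-1) = -x*y^2*z + x^2*y + y^3 + y*z^2 - 3*y
tr(b a^-1 b^-3 a) = tr(b^-2 a b a^-1)*tr(b) - tr(b^-2 a b a^-1 b) = -x*y^3*z + x^2*y^2 + y^4 + y^2*z^2 + x*y*z - x^2 - 4*y^2 - z^2 + 2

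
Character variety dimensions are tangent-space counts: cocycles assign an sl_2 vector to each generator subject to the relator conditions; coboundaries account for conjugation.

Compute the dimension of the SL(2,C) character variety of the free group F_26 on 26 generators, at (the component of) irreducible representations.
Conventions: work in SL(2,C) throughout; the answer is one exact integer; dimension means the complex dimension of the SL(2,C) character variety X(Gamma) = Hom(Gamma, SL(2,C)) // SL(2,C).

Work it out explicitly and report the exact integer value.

Gamma = F_26 has 26 generators and no relators.
Z^1(Gamma, Ad rho) = (sl_2)^26: a cocycle is a free choice of one sl_2 vector per generator, so dim Z^1 = 3*26 = 78.
dim B^1 = 3: the coboundary map is injective because an irreducible image has centralizer 0 in sl_2.
Therefore dim X = 78 - 3 = 75.

75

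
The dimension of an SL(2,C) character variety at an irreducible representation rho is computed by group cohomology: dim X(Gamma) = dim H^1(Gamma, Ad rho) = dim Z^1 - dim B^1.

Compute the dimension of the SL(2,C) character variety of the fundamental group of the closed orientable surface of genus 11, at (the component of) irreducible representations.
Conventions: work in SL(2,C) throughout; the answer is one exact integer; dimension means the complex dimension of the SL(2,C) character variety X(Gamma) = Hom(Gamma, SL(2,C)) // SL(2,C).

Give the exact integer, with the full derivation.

Gamma = pi_1(Sigma_11) = < a_1, b_1, ..., a_11, b_11 | prod [a_i, b_i] > has 2g = 22 generators and 1 relator.
Unconstrained cocycle data is one sl_2 vector per generator (66 dimensions), cut by the relator condition d_2(z) = 0.
At an irreducible rho, H^2 = coker(d_2) vanishes (Poincare duality: H^2 is dual to H^0 = invariants = 0), so d_2 is surjective onto sl_2 and dim Z^1 = 66 - 3 = 63.
dim B^1 = 3 (coboundaries, injective at irreducible rho).
dim X = dim H^1 = 63 - 3 = 60.

60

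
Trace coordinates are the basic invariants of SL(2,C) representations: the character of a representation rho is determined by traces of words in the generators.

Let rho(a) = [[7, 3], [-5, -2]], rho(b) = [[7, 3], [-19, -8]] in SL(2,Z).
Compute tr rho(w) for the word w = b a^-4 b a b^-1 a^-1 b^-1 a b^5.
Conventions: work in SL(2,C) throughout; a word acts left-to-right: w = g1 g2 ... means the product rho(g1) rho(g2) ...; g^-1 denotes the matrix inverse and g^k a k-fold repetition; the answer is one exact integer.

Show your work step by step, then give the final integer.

-6211

rho(b) = [[7, 3], [-19, -8]]
... * rho(a^-1) = [[-2, -3], [5, 7]]  ->  [[1, 0], [-2, 1]]
... * rho(a^-1) = [[-2, -3], [5, 7]]  ->  [[-2, -3], [9, 13]]
... * rho(a^-1) = [[-2, -3], [5, 7]]  ->  [[-11, -15], [47, 64]]
... * rho(a^-1) = [[-2, -3], [5, 7]]  ->  [[-53, -72], [226, 307]]
... * rho(b) = [[7, 3], [-19, -8]]  ->  [[997, 417], [-4251, -1778]]
... * rho(a) = [[7, 3], [-5, -2]]  ->  [[4894, 2157], [-20867, -9197]]
... * rho(b^-1) = [[-8, -3], [19, 7]]  ->  [[1831, 417], [-7807, -1778]]
... * rho(a^-1) = [[-2, -3], [5, 7]]  ->  [[-1577, -2574], [6724, 10975]]
... * rho(b^-1) = [[-8, -3], [19, 7]]  ->  [[-36290, -13287], [154733, 56653]]
... * rho(a) = [[7, 3], [-5, -2]]  ->  [[-187595, -82296], [799866, 350893]]
... * rho(b) = [[7, 3], [-19, -8]]  ->  [[250459, 95583], [-1067905, -407546]]
... * rho(b) = [[7, 3], [-19, -8]]  ->  [[-62864, -13287], [268039, 56653]]
... * rho(b) = [[7, 3], [-19, -8]]  ->  [[-187595, -82296], [799866, 350893]]
... * rho(b) = [[7, 3], [-19, -8]]  ->  [[250459, 95583], [-1067905, -407546]]
... * rho(b) = [[7, 3], [-19, -8]]  ->  [[-62864, -13287], [268039, 56653]]
tr = -62864 + 56653 = -6211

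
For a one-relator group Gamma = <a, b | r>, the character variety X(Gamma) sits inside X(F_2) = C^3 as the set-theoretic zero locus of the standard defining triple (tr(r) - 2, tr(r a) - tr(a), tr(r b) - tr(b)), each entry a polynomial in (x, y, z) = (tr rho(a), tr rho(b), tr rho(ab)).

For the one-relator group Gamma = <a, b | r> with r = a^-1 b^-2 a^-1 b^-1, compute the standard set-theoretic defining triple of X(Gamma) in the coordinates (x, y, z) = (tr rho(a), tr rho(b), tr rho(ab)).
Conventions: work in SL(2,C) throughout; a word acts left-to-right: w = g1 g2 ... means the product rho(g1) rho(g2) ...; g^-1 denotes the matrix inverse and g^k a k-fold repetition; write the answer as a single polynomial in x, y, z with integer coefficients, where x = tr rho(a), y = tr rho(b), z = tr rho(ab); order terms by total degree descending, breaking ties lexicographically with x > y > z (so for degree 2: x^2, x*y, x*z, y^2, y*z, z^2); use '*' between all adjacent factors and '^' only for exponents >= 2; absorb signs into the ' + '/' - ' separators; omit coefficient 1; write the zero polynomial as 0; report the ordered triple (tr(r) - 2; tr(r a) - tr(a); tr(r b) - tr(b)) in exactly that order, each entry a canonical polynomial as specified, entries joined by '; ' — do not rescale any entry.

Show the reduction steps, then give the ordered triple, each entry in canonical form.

y*z^2 - x*z - y - 2; y^2*z - x*y - x - z; x*y*z - x^2 - y^2 - y + 2

trace(b^-1) = trace(b) = y
trace(b^-1 a) = trace(a) * trace(b) - trace(a b) = x*y - z
trace(a^-1 b^-1) = trace(b^-1) * trace(a) - trace(b^-1 a) = z
trace(a^-1 b^-1 a^-1) = trace(a^-1 b^-1) * trace(a) - trace(a^-1 b^-1 a) = x*z - y
trace(a^-1 b a^-1) = trace(b a^-1) * trace(a) - trace(b) = x^2*y - x*z - y
next, trace(b^2) = trace(b) * trace(b) - trace(1) = y^2 - 2
and trace(b^2 a) = trace(b) * trace(a b) - trace(a) = y*z - x
trace(b a^-1 b) = trace(b^2) * trace(a) - trace(b^2 a) = x*y^2 - y*z - x
trace(b a b a) = trace(a b) * trace(a b) - trace(1) = z^2 - 2
trace(b a^-1 b a) = trace(b a b) * trace(a) - trace(b a b a) = x*y*z - x^2 - z^2 + 2
trace(a^-1 b a^-1 b) = trace(b a^-1 b) * trace(a) - trace(b a^-1 b a) = x^2*y^2 - 2*x*y*z + z^2 - 2
trace(a^-1 b^-1 a^-1 b) = trace(a^-1 b a^-1) * trace(b) - trace(a^-1 b a^-1 b) = x*y*z - y^2 - z^2 + 2
next, trace(a^-1 b^-1 a^-1 b^-1) = trace(a^-1 b^-1 a^-1) * trace(b) - trace(a^-1 b^-1 a^-1 b) = z^2 - 2
and trace(a^-1 b^-2 a^-1 b^-1) = trace(a^-1 b^-1 a^-1 b^-1) * trace(b) - trace(a^-1 b^-1 a^-1) = y*z^2 - x*z - y
trace(b^-3) = trace(b^-2) * trace(b) - trace(b^-1) = y^3 - 3*y
trace(b^-3 a) = trace(b^-1 a b^-1) * trace(b) - trace(b^-1 a) = x*y^3 - y^2*z - 2*x*y + z
trace(b^-2 a^-1 b^-1) = trace(b^-3) * trace(a) - trace(b^-3 a) = y^2*z - x*y - z
trace(a^-1 b^-2 a^-1) = trace(a^-1 b^-2) * trace(a) - trace(a^-1 b^-2 a) = x*y*z - x^2 - y^2 + 2
assemble the triple (trace(r) - 2; trace(r a) - x; trace(r b) - y)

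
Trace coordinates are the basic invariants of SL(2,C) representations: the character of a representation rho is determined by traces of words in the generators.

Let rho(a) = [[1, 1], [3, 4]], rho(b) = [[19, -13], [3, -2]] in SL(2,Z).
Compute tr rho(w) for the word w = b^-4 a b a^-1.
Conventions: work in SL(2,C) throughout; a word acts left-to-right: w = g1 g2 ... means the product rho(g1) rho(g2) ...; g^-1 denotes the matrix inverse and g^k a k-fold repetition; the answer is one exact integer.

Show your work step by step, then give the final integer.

rho(b^-1) = [[-2, 13], [-3, 19]]
... * rho(b^-1) = [[-2, 13], [-3, 19]]  ->  [[-35, 221], [-51, 322]]
... * rho(b^-1) = [[-2, 13], [-3, 19]]  ->  [[-593, 3744], [-864, 5455]]
... * rho(b^-1) = [[-2, 13], [-3, 19]]  ->  [[-10046, 63427], [-14637, 92413]]
... * rho(a) = [[1, 1], [3, 4]]  ->  [[180235, 243662], [262602, 355015]]
... * rho(b) = [[19, -13], [3, -2]]  ->  [[4155451, -2830379], [6054483, -4123856]]
... * rho(a^-1) = [[4, -1], [-3, 1]]  ->  [[25112941, -6985830], [36589500, -10178339]]
tr = 25112941 + -10178339 = 14934602

14934602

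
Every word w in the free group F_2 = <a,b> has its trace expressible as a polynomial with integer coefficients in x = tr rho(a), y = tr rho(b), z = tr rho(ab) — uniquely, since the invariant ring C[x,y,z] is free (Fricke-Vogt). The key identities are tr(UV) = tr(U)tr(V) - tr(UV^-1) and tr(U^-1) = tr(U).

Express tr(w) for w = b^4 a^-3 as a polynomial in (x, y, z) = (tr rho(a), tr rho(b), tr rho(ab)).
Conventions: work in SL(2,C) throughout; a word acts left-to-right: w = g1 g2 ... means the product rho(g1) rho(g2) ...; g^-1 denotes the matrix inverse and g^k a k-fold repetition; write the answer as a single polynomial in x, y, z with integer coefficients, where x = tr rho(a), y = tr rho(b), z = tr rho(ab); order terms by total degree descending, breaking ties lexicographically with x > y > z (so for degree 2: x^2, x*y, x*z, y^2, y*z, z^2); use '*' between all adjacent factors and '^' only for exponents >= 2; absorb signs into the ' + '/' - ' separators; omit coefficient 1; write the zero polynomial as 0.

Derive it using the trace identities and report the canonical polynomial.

trace(b^2) = trace(b)*trace(b) - trace(1) = y^2 - 2
so trace(b^3) = trace(b)*trace(b^2) - trace(b) = y^3 - 3*y
so trace(b^4) = trace(b)*trace(b^3) - trace(b^2) = y^4 - 4*y^2 + 2
reduce: trace(b a b) = trace(b)*trace(a b) - trace(a) = y*z - x
trace(b a b^2) = trace(b)*trace(b a b) - trace(b a) = y^2*z - x*y - z
trace(b^4 a) = trace(b)*trace(b a b^2) - trace(b a b) = y^3*z - x*y^2 - 2*y*z + x
trace(b^4 a^-1) = trace(b^4)*trace(a) - trace(b^4 a) = x*y^4 - y^3*z - 3*x*y^2 + 2*y*z + x
so trace(b^4 a^-2) = trace(b^4 a^-1)*trace(a) - trace(b^4) = x^2*y^4 - x*y^3*z - 3*x^2*y^2 - y^4 + 2*x*y*z + x^2 + 4*y^2 - 2
so trace(b^4 a^-3) = trace(b^4 a^-2)*trace(a) - trace(b^4 a^-1) = x^3*y^4 - x^2*y^3*z - 3*x^3*y^2 - 2*x*y^4 + 2*x^2*y*z + y^3*z + x^3 + 7*x*y^2 - 2*y*z - 3*x

x^3*y^4 - x^2*y^3*z - 3*x^3*y^2 - 2*x*y^4 + 2*x^2*y*z + y^3*z + x^3 + 7*x*y^2 - 2*y*z - 3*x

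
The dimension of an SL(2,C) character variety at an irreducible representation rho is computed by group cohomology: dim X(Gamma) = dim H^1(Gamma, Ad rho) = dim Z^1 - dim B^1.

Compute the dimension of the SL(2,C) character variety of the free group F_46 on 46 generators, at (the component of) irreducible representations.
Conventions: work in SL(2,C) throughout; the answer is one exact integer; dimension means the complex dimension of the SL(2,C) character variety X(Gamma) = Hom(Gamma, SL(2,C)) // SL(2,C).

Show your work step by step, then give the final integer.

135

Gamma = F_46 has 46 generators and no relators.
Z^1(Gamma, Ad rho) = (sl_2)^46: a cocycle is a free choice of one sl_2 vector per generator, so dim Z^1 = 3*46 = 138.
dim B^1 = 3: the coboundary map is injective because an irreducible image has centralizer 0 in sl_2.
Therefore dim X = 138 - 3 = 135.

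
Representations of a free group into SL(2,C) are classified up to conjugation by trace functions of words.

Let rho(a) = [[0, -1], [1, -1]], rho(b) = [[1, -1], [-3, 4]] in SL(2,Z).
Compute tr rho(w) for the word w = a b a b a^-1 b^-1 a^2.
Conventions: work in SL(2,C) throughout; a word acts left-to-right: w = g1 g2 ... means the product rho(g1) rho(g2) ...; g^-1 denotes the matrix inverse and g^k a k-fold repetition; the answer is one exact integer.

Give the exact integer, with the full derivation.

rho(a) = [[0, -1], [1, -1]]
... * rho(b) = [[1, -1], [-3, 4]]  ->  [[3, -4], [4, -5]]
... * rho(a) = [[0, -1], [1, -1]]  ->  [[-4, 1], [-5, 1]]
... * rho(b) = [[1, -1], [-3, 4]]  ->  [[-7, 8], [-8, 9]]
... * rho(a^-1) = [[-1, 1], [-1, 0]]  ->  [[-1, -7], [-1, -8]]
... * rho(b^-1) = [[4, 1], [3, 1]]  ->  [[-25, -8], [-28, -9]]
... * rho(a) = [[0, -1], [1, -1]]  ->  [[-8, 33], [-9, 37]]
... * rho(a) = [[0, -1], [1, -1]]  ->  [[33, -25], [37, -28]]
tr = 33 + -28 = 5

5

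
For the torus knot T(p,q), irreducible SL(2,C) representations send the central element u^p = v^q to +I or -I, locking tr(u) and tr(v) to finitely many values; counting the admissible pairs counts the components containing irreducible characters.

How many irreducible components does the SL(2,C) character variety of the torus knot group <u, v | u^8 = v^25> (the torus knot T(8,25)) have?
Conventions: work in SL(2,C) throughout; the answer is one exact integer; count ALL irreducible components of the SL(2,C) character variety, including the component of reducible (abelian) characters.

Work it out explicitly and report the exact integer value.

Gamma = < u, v | u^8 = v^25 > (torus knot T(8,25)); the central element u^8 = v^25 acts as +I or -I in any irreducible SL(2,C) representation.
This locks tr(u) to 2*cos(pi*alpha/8), alpha in 1..7, and tr(v) to 2*cos(pi*beta/25), beta in 1..24, on each component of irreducible characters.
u^8 = (-1)^alpha I and v^25 = (-1)^beta I must agree, so alpha and beta have equal parity.
Enumerate parity-matched pairs: 4*12 odd-odd plus 3*12 even-even gives 84.
That is 84 components of irreducible characters, and with the reducible (abelian) component the total is 85.

85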